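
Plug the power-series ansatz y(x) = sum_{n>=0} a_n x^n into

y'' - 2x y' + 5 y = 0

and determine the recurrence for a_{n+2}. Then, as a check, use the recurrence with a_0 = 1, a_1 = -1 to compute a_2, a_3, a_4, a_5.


Substitute y = sum_n a_n x^n.
y''(x) has coefficient (n+2)(n+1) a_{n+2} at x^n;
-2 x y'(x) has coefficient -2 n a_n at x^n (shift);
5 y(x) has coefficient 5 a_n at x^n.
Matching x^n: (n+2)(n+1) a_{n+2} + (-2n + 5) a_n = 0.
Thus a_{n+2} = (2n - 5) / ((n+1)(n+2)) * a_n.

Check with a_0 = 1, a_1 = -1 (apply the recurrence for n = 0, 1, 2, 3): a_0 = 1, a_1 = -1, a_2 = -5/2, a_3 = 1/2, a_4 = 5/24, a_5 = 1/40.

a_(n+2) = (2n - 5) / ((n+1)(n+2)) * a_n; check: a_0 = 1, a_1 = -1, a_2 = -5/2, a_3 = 1/2, a_4 = 5/24, a_5 = 1/40


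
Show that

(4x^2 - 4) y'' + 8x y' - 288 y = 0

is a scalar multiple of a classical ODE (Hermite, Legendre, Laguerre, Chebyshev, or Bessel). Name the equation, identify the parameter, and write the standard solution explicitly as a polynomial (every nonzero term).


All three coefficients share the factor -4; dividing through by -4 gives  (1 - x^2) y'' - 2x y' + 72 y = 0.
This matches the Legendre equation (1 - x^2) y'' - 2x y' + n(n+1) y = 0 (note the -2x y' term) with n(n+1) = 72, so n = 8; the polynomial solution is P_8(x).
With y = sum_k a_k x^k, matching x^k gives (k+2)(k+1) a_{k+2} = [k(k+1) - n(n+1)] a_k = (k - 8)(k + 9) a_k. The right side vanishes at k = 8, so the series with the parity of 8 terminates at degree 8.
Standard normalization (P_n(1) = 1): leading coefficient (2n)!/(2^n (n!)^2) = 20922789888000/(256*1625702400) = 6435/128, so a_8 = 6435/128. Work downward with a_k = (k+1)(k+2) a_{k+2} / ((k - 8)(k + 9)):
  a_6 = (7)(8)(6435/128) / ((6 - 8)(6 + 9)) = (45045/16)/(-30) = -3003/32
  a_4 = (5)(6)(-3003/32) / ((4 - 8)(4 + 9)) = (-45045/16)/(-52) = 3465/64
  a_2 = (3)(4)(3465/64) / ((2 - 8)(2 + 9)) = (10395/16)/(-66) = -315/32
  a_0 = (1)(2)(-315/32) / ((0 - 8)(0 + 9)) = (-315/16)/(-72) = 35/128
Hence P_8(x) = 6435 x^8/128 - 3003 x^6/32 + 3465 x^4/64 - 315 x^2/32 + 35/128.

P_8(x); series = 6435 x^8/128 - 3003 x^6/32 + 3465 x^4/64 - 315 x^2/32 + 35/128


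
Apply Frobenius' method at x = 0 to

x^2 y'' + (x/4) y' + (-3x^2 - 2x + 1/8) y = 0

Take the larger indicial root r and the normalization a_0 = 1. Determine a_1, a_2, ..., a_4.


Write in Frobenius form y'' + (p(x)/x) y' + (q(x)/x^2) y = 0:
  p(x) = 1/4,  q(x) = -3x^2 - 2x + 1/8.
Indicial equation: r(r-1) + (1/4) r + (1/8) = 0 -> roots r_1 = 1/2, r_2 = 1/4.
Take r = r_1 = 1/2. Let y(x) = x^r sum_{n>=0} a_n x^n with a_0 = 1.
Substitute y = x^r sum a_n x^n and match x^{r+n}. The recurrence is
  D(n) a_n - 2 a_{n-1} - 3 a_{n-2} = 0,  where D(n) = (r+n)(r+n-1) + (1/4)(r+n) + (1/8).
  a_n = [2 a_{n-1} + 3 a_{n-2}] / D(n).
Since the indicial polynomial factors as (r - r_1)(r - r_2), D(n) = (r_1 + n - r_1)(r_1 + n - r_2) = n(n + 1/4).
Evaluating step by step (a_0 = 1):
  n = 1: D(1) = 1(1 + 1/4) = 5/4; numerator = 2(1) = 2; a_1 = (2)/(5/4) = 8/5
  n = 2: D(2) = 2(2 + 1/4) = 9/2; numerator = 2(8/5) + 3(1) = 31/5; a_2 = (31/5)/(9/2) = 62/45
  n = 3: D(3) = 3(3 + 1/4) = 39/4; numerator = 2(62/45) + 3(8/5) = 68/9; a_3 = (68/9)/(39/4) = 272/351
  n = 4: D(4) = 4(4 + 1/4) = 17; numerator = 2(272/351) + 3(62/45) = 9974/1755; a_4 = (9974/1755)/(17) = 9974/29835

r = 1/2; a_0 = 1; a_1 = 8/5; a_2 = 62/45; a_3 = 272/351; a_4 = 9974/29835


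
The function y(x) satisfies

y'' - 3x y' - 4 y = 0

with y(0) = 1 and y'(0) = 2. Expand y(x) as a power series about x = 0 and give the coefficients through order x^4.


Ansatz: y(x) = sum_{n>=0} a_n x^n, so y'(x) = sum_{n>=1} n a_n x^(n-1) and y''(x) = sum_{n>=2} n(n-1) a_n x^(n-2).
Substitute into P(x) y'' + Q(x) y' + R(x) y = 0 with P(x) = 1, Q(x) = -3x, R(x) = -4, and match powers of x.
Initial conditions: a_0 = 1, a_1 = 2.
Setting the coefficient of each power of x to zero and solving order by order (substituting the coefficients already found):
  x^0: 2 a_2 - 4 a_0 = 0  ->  2 a_2 = 4 a_0 = 4  ->  a_2 = 2
  x^1: 6 a_3 - 7 a_1 = 0  ->  6 a_3 = 7 a_1 = 14  ->  a_3 = 7/3
  x^2: 12 a_4 - 10 a_2 = 0  ->  12 a_4 = 10 a_2 = 20  ->  a_4 = 5/3
Truncated series: y(x) = 1 + 2 x + 2 x^2 + (7/3) x^3 + (5/3) x^4 + O(x^5).

a_0 = 1; a_1 = 2; a_2 = 2; a_3 = 7/3; a_4 = 5/3


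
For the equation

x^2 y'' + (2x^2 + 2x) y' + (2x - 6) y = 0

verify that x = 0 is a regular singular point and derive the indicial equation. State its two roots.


Divide by x^2 to reach normal form y'' + P_1(x) y' + P_2(x) y = 0 with P_1(x) = 2 + 2/x and P_2(x) = 2/x - 6/x^2.
x = 0 is a singular point because the y'-coefficient 2 + 2/x has a pole at x = 0 and the y-coefficient 2/x - 6/x^2 has a pole at x = 0.
It is a regular singular point because x P_1(x) = p(x) = 2x + 2 and x^2 P_2(x) = q(x) = 2x - 6 are polynomials, hence analytic at x = 0.
p(0) = 2,  q(0) = -6.
Indicial equation: r(r-1) + p(0) r + q(0) = 0, i.e. r^2 + (p(0) - 1) r + q(0) = 0, i.e. r^2 + 1 r - 6 = 0.
Discriminant: (1)^2 - 4(-6) = 25, so r = (-1 ± 5)/2.
Solving: r_1 = 2, r_2 = -3.

indicial: r^2 + 1 r - 6 = 0; roots r_1 = 2, r_2 = -3


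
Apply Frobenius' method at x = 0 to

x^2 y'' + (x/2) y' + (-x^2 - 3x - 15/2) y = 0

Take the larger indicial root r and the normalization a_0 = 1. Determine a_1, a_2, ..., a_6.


Write in Frobenius form y'' + (p(x)/x) y' + (q(x)/x^2) y = 0:
  p(x) = 1/2,  q(x) = -x^2 - 3x - 15/2.
Indicial equation: r(r-1) + (1/2) r + (-15/2) = 0 -> roots r_1 = 3, r_2 = -5/2.
Take r = r_1 = 3. Let y(x) = x^r sum_{n>=0} a_n x^n with a_0 = 1.
Substitute y = x^r sum a_n x^n and match x^{r+n}. The recurrence is
  D(n) a_n - 3 a_{n-1} - 1 a_{n-2} = 0,  where D(n) = (r+n)(r+n-1) + (1/2)(r+n) + (-15/2).
  a_n = [3 a_{n-1} + 1 a_{n-2}] / D(n).
Since the indicial polynomial factors as (r - r_1)(r - r_2), D(n) = (r_1 + n - r_1)(r_1 + n - r_2) = n(n + 11/2).
Evaluating step by step (a_0 = 1):
  n = 1: D(1) = 1(1 + 11/2) = 13/2; numerator = 3(1) = 3; a_1 = (3)/(13/2) = 6/13
  n = 2: D(2) = 2(2 + 11/2) = 15; numerator = 3(6/13) + 1(1) = 31/13; a_2 = (31/13)/(15) = 31/195
  n = 3: D(3) = 3(3 + 11/2) = 51/2; numerator = 3(31/195) + 1(6/13) = 61/65; a_3 = (61/65)/(51/2) = 122/3315
  n = 4: D(4) = 4(4 + 11/2) = 38; numerator = 3(122/3315) + 1(31/195) = 893/3315; a_4 = (893/3315)/(38) = 47/6630
  n = 5: D(5) = 5(5 + 11/2) = 105/2; numerator = 3(47/6630) + 1(122/3315) = 77/1326; a_5 = (77/1326)/(105/2) = 11/9945
  n = 6: D(6) = 6(6 + 11/2) = 69; numerator = 3(11/9945) + 1(47/6630) = 23/2210; a_6 = (23/2210)/(69) = 1/6630

r = 3; a_0 = 1; a_1 = 6/13; a_2 = 31/195; a_3 = 122/3315; a_4 = 47/6630; a_5 = 11/9945; a_6 = 1/6630


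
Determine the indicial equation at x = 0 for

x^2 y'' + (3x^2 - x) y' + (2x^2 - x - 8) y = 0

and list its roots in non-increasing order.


Divide by x^2 to reach normal form y'' + P_1(x) y' + P_2(x) y = 0 with P_1(x) = 3 - 1/x and P_2(x) = 2 - 1/x - 8/x^2.
x = 0 is a singular point because the y'-coefficient 3 - 1/x has a pole at x = 0 and the y-coefficient 2 - 1/x - 8/x^2 has a pole at x = 0.
It is a regular singular point because x P_1(x) = p(x) = 3x - 1 and x^2 P_2(x) = q(x) = 2x^2 - x - 8 are polynomials, hence analytic at x = 0.
p(0) = -1,  q(0) = -8.
Indicial equation: r(r-1) + p(0) r + q(0) = 0, i.e. r^2 + (p(0) - 1) r + q(0) = 0, i.e. r^2 - 2 r - 8 = 0.
Discriminant: (-2)^2 - 4(-8) = 36, so r = (2 ± 6)/2.
Solving: r_1 = 4, r_2 = -2.

indicial: r^2 - 2 r - 8 = 0; roots r_1 = 4, r_2 = -2


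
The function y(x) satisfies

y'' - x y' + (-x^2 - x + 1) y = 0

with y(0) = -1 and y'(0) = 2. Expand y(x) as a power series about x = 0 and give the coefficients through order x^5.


Ansatz: y(x) = sum_{n>=0} a_n x^n, so y'(x) = sum_{n>=1} n a_n x^(n-1) and y''(x) = sum_{n>=2} n(n-1) a_n x^(n-2).
Substitute into P(x) y'' + Q(x) y' + R(x) y = 0 with P(x) = 1, Q(x) = -x, R(x) = -x^2 - x + 1, and match powers of x.
Initial conditions: a_0 = -1, a_1 = 2.
Setting the coefficient of each power of x to zero and solving order by order (substituting the coefficients already found):
  x^0: 2 a_2 + a_0 = 0  ->  2 a_2 = -a_0 = 1  ->  a_2 = 1/2
  x^1: 6 a_3 - a_0 = 0  ->  6 a_3 = a_0 = -1  ->  a_3 = -1/6
  x^2: 12 a_4 - a_2 - a_1 - a_0 = 0  ->  12 a_4 = a_2 + a_1 + a_0 = 3/2  ->  a_4 = 1/8
  x^3: 20 a_5 - 2 a_3 - a_2 - a_1 = 0  ->  20 a_5 = 2 a_3 + a_2 + a_1 = 13/6  ->  a_5 = 13/120
Truncated series: y(x) = -1 + 2 x + (1/2) x^2 - (1/6) x^3 + (1/8) x^4 + (13/120) x^5 + O(x^6).

a_0 = -1; a_1 = 2; a_2 = 1/2; a_3 = -1/6; a_4 = 1/8; a_5 = 13/120


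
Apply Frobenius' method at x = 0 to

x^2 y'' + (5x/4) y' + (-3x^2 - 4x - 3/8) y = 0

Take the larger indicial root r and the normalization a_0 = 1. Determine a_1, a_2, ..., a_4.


Write in Frobenius form y'' + (p(x)/x) y' + (q(x)/x^2) y = 0:
  p(x) = 5/4,  q(x) = -3x^2 - 4x - 3/8.
Indicial equation: r(r-1) + (5/4) r + (-3/8) = 0 -> roots r_1 = 1/2, r_2 = -3/4.
Take r = r_1 = 1/2. Let y(x) = x^r sum_{n>=0} a_n x^n with a_0 = 1.
Substitute y = x^r sum a_n x^n and match x^{r+n}. The recurrence is
  D(n) a_n - 4 a_{n-1} - 3 a_{n-2} = 0,  where D(n) = (r+n)(r+n-1) + (5/4)(r+n) + (-3/8).
  a_n = [4 a_{n-1} + 3 a_{n-2}] / D(n).
Since the indicial polynomial factors as (r - r_1)(r - r_2), D(n) = (r_1 + n - r_1)(r_1 + n - r_2) = n(n + 5/4).
Evaluating step by step (a_0 = 1):
  n = 1: D(1) = 1(1 + 5/4) = 9/4; numerator = 4(1) = 4; a_1 = (4)/(9/4) = 16/9
  n = 2: D(2) = 2(2 + 5/4) = 13/2; numerator = 4(16/9) + 3(1) = 91/9; a_2 = (91/9)/(13/2) = 14/9
  n = 3: D(3) = 3(3 + 5/4) = 51/4; numerator = 4(14/9) + 3(16/9) = 104/9; a_3 = (104/9)/(51/4) = 416/459
  n = 4: D(4) = 4(4 + 5/4) = 21; numerator = 4(416/459) + 3(14/9) = 3806/459; a_4 = (3806/459)/(21) = 3806/9639

r = 1/2; a_0 = 1; a_1 = 16/9; a_2 = 14/9; a_3 = 416/459; a_4 = 3806/9639


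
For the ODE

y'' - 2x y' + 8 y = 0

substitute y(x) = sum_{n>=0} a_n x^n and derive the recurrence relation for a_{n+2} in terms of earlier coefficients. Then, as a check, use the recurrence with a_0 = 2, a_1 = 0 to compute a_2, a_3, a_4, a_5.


Substitute y = sum_n a_n x^n.
y''(x) has coefficient (n+2)(n+1) a_{n+2} at x^n;
-2 x y'(x) has coefficient -2 n a_n at x^n (shift);
8 y(x) has coefficient 8 a_n at x^n.
Matching x^n: (n+2)(n+1) a_{n+2} + (-2n + 8) a_n = 0.
Thus a_{n+2} = (2n - 8) / ((n+1)(n+2)) * a_n.

Check with a_0 = 2, a_1 = 0 (apply the recurrence for n = 0, 1, 2, 3): a_0 = 2, a_1 = 0, a_2 = -8, a_3 = 0, a_4 = 8/3, a_5 = 0.

a_(n+2) = (2n - 8) / ((n+1)(n+2)) * a_n; check: a_0 = 2, a_1 = 0, a_2 = -8, a_3 = 0, a_4 = 8/3, a_5 = 0


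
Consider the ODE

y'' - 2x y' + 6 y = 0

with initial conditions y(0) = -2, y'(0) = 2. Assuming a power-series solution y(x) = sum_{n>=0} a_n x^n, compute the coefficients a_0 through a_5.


Ansatz: y(x) = sum_{n>=0} a_n x^n, so y'(x) = sum_{n>=1} n a_n x^(n-1) and y''(x) = sum_{n>=2} n(n-1) a_n x^(n-2).
Substitute into P(x) y'' + Q(x) y' + R(x) y = 0 with P(x) = 1, Q(x) = -2x, R(x) = 6, and match powers of x.
Initial conditions: a_0 = -2, a_1 = 2.
Setting the coefficient of each power of x to zero and solving order by order (substituting the coefficients already found):
  x^0: 2 a_2 + 6 a_0 = 0  ->  2 a_2 = -6 a_0 = 12  ->  a_2 = 6
  x^1: 6 a_3 + 4 a_1 = 0  ->  6 a_3 = -4 a_1 = -8  ->  a_3 = -4/3
  x^2: 12 a_4 + 2 a_2 = 0  ->  12 a_4 = -2 a_2 = -12  ->  a_4 = -1
  x^3: 20 a_5 = 0  ->  a_5 = 0
Truncated series: y(x) = -2 + 2 x + 6 x^2 - (4/3) x^3 - x^4 + O(x^6).

a_0 = -2; a_1 = 2; a_2 = 6; a_3 = -4/3; a_4 = -1; a_5 = 0


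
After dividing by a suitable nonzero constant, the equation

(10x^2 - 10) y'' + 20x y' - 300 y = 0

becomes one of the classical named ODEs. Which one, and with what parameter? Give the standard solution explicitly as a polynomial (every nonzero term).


All three coefficients share the factor -10; dividing through by -10 gives  (1 - x^2) y'' - 2x y' + 30 y = 0.
This matches the Legendre equation (1 - x^2) y'' - 2x y' + n(n+1) y = 0 (note the -2x y' term) with n(n+1) = 30, so n = 5; the polynomial solution is P_5(x).
With y = sum_k a_k x^k, matching x^k gives (k+2)(k+1) a_{k+2} = [k(k+1) - n(n+1)] a_k = (k - 5)(k + 6) a_k. The right side vanishes at k = 5, so the series with the parity of 5 terminates at degree 5.
Standard normalization (P_n(1) = 1): leading coefficient (2n)!/(2^n (n!)^2) = 3628800/(32*14400) = 63/8, so a_5 = 63/8. Work downward with a_k = (k+1)(k+2) a_{k+2} / ((k - 5)(k + 6)):
  a_3 = (4)(5)(63/8) / ((3 - 5)(3 + 6)) = (315/2)/(-18) = -35/4
  a_1 = (2)(3)(-35/4) / ((1 - 5)(1 + 6)) = (-105/2)/(-28) = 15/8
Hence P_5(x) = 63 x^5/8 - 35 x^3/4 + 15 x/8.

P_5(x); series = 63 x^5/8 - 35 x^3/4 + 15 x/8


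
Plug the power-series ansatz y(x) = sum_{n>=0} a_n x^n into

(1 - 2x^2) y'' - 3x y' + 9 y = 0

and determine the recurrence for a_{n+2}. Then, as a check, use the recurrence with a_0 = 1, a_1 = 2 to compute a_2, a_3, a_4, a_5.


Substitute y = sum_n a_n x^n.
(1 - 2 x^2) y'' contributes (n+2)(n+1) a_{n+2} - 2 n(n-1) a_n at x^n.
-3 x y'(x) contributes -3 n a_n at x^n.
9 y(x) contributes 9 a_n at x^n.
Matching x^n: (n+2)(n+1) a_{n+2} + (-2 n(n-1) - 3 n + 9) a_n = 0.
Thus a_{n+2} = (2 n(n-1) + 3 n - 9) / ((n+1)(n+2)) * a_n.

Check with a_0 = 1, a_1 = 2 (apply the recurrence for n = 0, 1, 2, 3): a_0 = 1, a_1 = 2, a_2 = -9/2, a_3 = -2, a_4 = -3/8, a_5 = -6/5.

a_(n+2) = (2 n(n-1) + 3 n - 9) / ((n+1)(n+2)) * a_n; check: a_0 = 1, a_1 = 2, a_2 = -9/2, a_3 = -2, a_4 = -3/8, a_5 = -6/5


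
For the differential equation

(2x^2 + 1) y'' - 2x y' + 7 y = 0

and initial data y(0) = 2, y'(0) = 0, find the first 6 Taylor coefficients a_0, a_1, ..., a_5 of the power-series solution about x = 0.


Ansatz: y(x) = sum_{n>=0} a_n x^n, so y'(x) = sum_{n>=1} n a_n x^(n-1) and y''(x) = sum_{n>=2} n(n-1) a_n x^(n-2).
Substitute into P(x) y'' + Q(x) y' + R(x) y = 0 with P(x) = 2x^2 + 1, Q(x) = -2x, R(x) = 7, and match powers of x.
Initial conditions: a_0 = 2, a_1 = 0.
Setting the coefficient of each power of x to zero and solving order by order (substituting the coefficients already found):
  x^0: 2 a_2 + 7 a_0 = 0  ->  2 a_2 = -7 a_0 = -14  ->  a_2 = -7
  x^1: 6 a_3 + 5 a_1 = 0  ->  6 a_3 = -5 a_1 = 0  ->  a_3 = 0
  x^2: 12 a_4 + 7 a_2 = 0  ->  12 a_4 = -7 a_2 = 49  ->  a_4 = 49/12
  x^3: 20 a_5 + 13 a_3 = 0  ->  20 a_5 = -13 a_3 = 0  ->  a_5 = 0
Truncated series: y(x) = 2 - 7 x^2 + (49/12) x^4 + O(x^6).

a_0 = 2; a_1 = 0; a_2 = -7; a_3 = 0; a_4 = 49/12; a_5 = 0


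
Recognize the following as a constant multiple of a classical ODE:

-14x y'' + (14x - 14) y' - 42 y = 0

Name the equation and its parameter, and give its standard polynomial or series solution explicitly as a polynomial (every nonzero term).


All three coefficients share the factor -14; dividing through by -14 gives  x y'' + (1 - x) y' + 3 y = 0.
This matches the Laguerre equation x y'' + (1 - x) y' + n y = 0 with n = 3; the polynomial solution is L_3(x).
With y = sum_k a_k x^k, matching x^k gives (k+1)k a_{k+1} + (k+1) a_{k+1} - k a_k + n a_k = 0, i.e. (k+1)^2 a_{k+1} = (k - n) a_k = (k - 3) a_k. The right side vanishes at k = 3, so the series terminates at degree 3.
Standard normalization L_n(0) = 1 gives a_0 = 1. Work upward with a_{k+1} = (k - 3) a_k / (k+1)^2:
  a_1 = (0 - 3)(1) / 1^2 = -3/1 = -3
  a_2 = (1 - 3)(-3) / 2^2 = 6/4 = 3/2
  a_3 = (2 - 3)(3/2) / 3^2 = (-3/2)/9 = -1/6
Hence L_3(x) = -x^3/6 + 3 x^2/2 - 3 x + 1.

L_3(x); series = -x^3/6 + 3 x^2/2 - 3 x + 1


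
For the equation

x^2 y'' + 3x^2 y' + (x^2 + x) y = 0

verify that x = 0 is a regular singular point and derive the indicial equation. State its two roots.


Divide by x^2 to reach normal form y'' + P_1(x) y' + P_2(x) y = 0 with P_1(x) = 3 and P_2(x) = 1 + 1/x.
x = 0 is a singular point because the y-coefficient 1 + 1/x has a pole at x = 0.
It is a regular singular point because x P_1(x) = p(x) = 3x and x^2 P_2(x) = q(x) = x^2 + x are polynomials, hence analytic at x = 0.
p(0) = 0,  q(0) = 0.
Indicial equation: r(r-1) + p(0) r + q(0) = 0, i.e. r^2 + (p(0) - 1) r + q(0) = 0, i.e. r^2 - 1 r = 0.
Discriminant: (-1)^2 - 4(0) = 1, so r = (1 ± 1)/2.
Solving: r_1 = 1, r_2 = 0.

indicial: r^2 - 1 r = 0; roots r_1 = 1, r_2 = 0


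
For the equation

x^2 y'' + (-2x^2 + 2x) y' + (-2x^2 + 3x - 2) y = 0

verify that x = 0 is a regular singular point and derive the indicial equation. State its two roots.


Divide by x^2 to reach normal form y'' + P_1(x) y' + P_2(x) y = 0 with P_1(x) = -2 + 2/x and P_2(x) = -2 + 3/x - 2/x^2.
x = 0 is a singular point because the y'-coefficient -2 + 2/x has a pole at x = 0 and the y-coefficient -2 + 3/x - 2/x^2 has a pole at x = 0.
It is a regular singular point because x P_1(x) = p(x) = 2 - 2x and x^2 P_2(x) = q(x) = -2x^2 + 3x - 2 are polynomials, hence analytic at x = 0.
p(0) = 2,  q(0) = -2.
Indicial equation: r(r-1) + p(0) r + q(0) = 0, i.e. r^2 + (p(0) - 1) r + q(0) = 0, i.e. r^2 + 1 r - 2 = 0.
Discriminant: (1)^2 - 4(-2) = 9, so r = (-1 ± 3)/2.
Solving: r_1 = 1, r_2 = -2.

indicial: r^2 + 1 r - 2 = 0; roots r_1 = 1, r_2 = -2


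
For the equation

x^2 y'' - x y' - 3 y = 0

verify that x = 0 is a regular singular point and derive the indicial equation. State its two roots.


Divide by x^2 to reach normal form y'' + P_1(x) y' + P_2(x) y = 0 with P_1(x) = -1/x and P_2(x) = -3/x^2.
x = 0 is a singular point because the y'-coefficient -1/x has a pole at x = 0 and the y-coefficient -3/x^2 has a pole at x = 0.
It is a regular singular point because x P_1(x) = p(x) = -1 and x^2 P_2(x) = q(x) = -3 are polynomials, hence analytic at x = 0.
p(0) = -1,  q(0) = -3.
Indicial equation: r(r-1) + p(0) r + q(0) = 0, i.e. r^2 + (p(0) - 1) r + q(0) = 0, i.e. r^2 - 2 r - 3 = 0.
Discriminant: (-2)^2 - 4(-3) = 16, so r = (2 ± 4)/2.
Solving: r_1 = 3, r_2 = -1.

indicial: r^2 - 2 r - 3 = 0; roots r_1 = 3, r_2 = -1


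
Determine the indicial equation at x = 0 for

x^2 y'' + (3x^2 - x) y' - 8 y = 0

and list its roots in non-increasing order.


Divide by x^2 to reach normal form y'' + P_1(x) y' + P_2(x) y = 0 with P_1(x) = 3 - 1/x and P_2(x) = -8/x^2.
x = 0 is a singular point because the y'-coefficient 3 - 1/x has a pole at x = 0 and the y-coefficient -8/x^2 has a pole at x = 0.
It is a regular singular point because x P_1(x) = p(x) = 3x - 1 and x^2 P_2(x) = q(x) = -8 are polynomials, hence analytic at x = 0.
p(0) = -1,  q(0) = -8.
Indicial equation: r(r-1) + p(0) r + q(0) = 0, i.e. r^2 + (p(0) - 1) r + q(0) = 0, i.e. r^2 - 2 r - 8 = 0.
Discriminant: (-2)^2 - 4(-8) = 36, so r = (2 ± 6)/2.
Solving: r_1 = 4, r_2 = -2.

indicial: r^2 - 2 r - 8 = 0; roots r_1 = 4, r_2 = -2


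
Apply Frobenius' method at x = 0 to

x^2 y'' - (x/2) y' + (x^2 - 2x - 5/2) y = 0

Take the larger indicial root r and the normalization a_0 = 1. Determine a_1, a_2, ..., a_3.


Write in Frobenius form y'' + (p(x)/x) y' + (q(x)/x^2) y = 0:
  p(x) = -1/2,  q(x) = x^2 - 2x - 5/2.
Indicial equation: r(r-1) + (-1/2) r + (-5/2) = 0 -> roots r_1 = 5/2, r_2 = -1.
Take r = r_1 = 5/2. Let y(x) = x^r sum_{n>=0} a_n x^n with a_0 = 1.
Substitute y = x^r sum a_n x^n and match x^{r+n}. The recurrence is
  D(n) a_n - 2 a_{n-1} + 1 a_{n-2} = 0,  where D(n) = (r+n)(r+n-1) + (-1/2)(r+n) + (-5/2).
  a_n = [2 a_{n-1} - 1 a_{n-2}] / D(n).
Since the indicial polynomial factors as (r - r_1)(r - r_2), D(n) = (r_1 + n - r_1)(r_1 + n - r_2) = n(n + 7/2).
Evaluating step by step (a_0 = 1):
  n = 1: D(1) = 1(1 + 7/2) = 9/2; numerator = 2(1) = 2; a_1 = (2)/(9/2) = 4/9
  n = 2: D(2) = 2(2 + 7/2) = 11; numerator = 2(4/9) - 1(1) = -1/9; a_2 = (-1/9)/(11) = -1/99
  n = 3: D(3) = 3(3 + 7/2) = 39/2; numerator = 2(-1/99) - 1(4/9) = -46/99; a_3 = (-46/99)/(39/2) = -92/3861

r = 5/2; a_0 = 1; a_1 = 4/9; a_2 = -1/99; a_3 = -92/3861


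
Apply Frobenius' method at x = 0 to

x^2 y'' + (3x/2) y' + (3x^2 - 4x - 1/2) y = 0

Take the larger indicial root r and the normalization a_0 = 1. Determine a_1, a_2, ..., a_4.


Write in Frobenius form y'' + (p(x)/x) y' + (q(x)/x^2) y = 0:
  p(x) = 3/2,  q(x) = 3x^2 - 4x - 1/2.
Indicial equation: r(r-1) + (3/2) r + (-1/2) = 0 -> roots r_1 = 1/2, r_2 = -1.
Take r = r_1 = 1/2. Let y(x) = x^r sum_{n>=0} a_n x^n with a_0 = 1.
Substitute y = x^r sum a_n x^n and match x^{r+n}. The recurrence is
  D(n) a_n - 4 a_{n-1} + 3 a_{n-2} = 0,  where D(n) = (r+n)(r+n-1) + (3/2)(r+n) + (-1/2).
  a_n = [4 a_{n-1} - 3 a_{n-2}] / D(n).
Since the indicial polynomial factors as (r - r_1)(r - r_2), D(n) = (r_1 + n - r_1)(r_1 + n - r_2) = n(n + 3/2).
Evaluating step by step (a_0 = 1):
  n = 1: D(1) = 1(1 + 3/2) = 5/2; numerator = 4(1) = 4; a_1 = (4)/(5/2) = 8/5
  n = 2: D(2) = 2(2 + 3/2) = 7; numerator = 4(8/5) - 3(1) = 17/5; a_2 = (17/5)/(7) = 17/35
  n = 3: D(3) = 3(3 + 3/2) = 27/2; numerator = 4(17/35) - 3(8/5) = -20/7; a_3 = (-20/7)/(27/2) = -40/189
  n = 4: D(4) = 4(4 + 3/2) = 22; numerator = 4(-40/189) - 3(17/35) = -311/135; a_4 = (-311/135)/(22) = -311/2970

r = 1/2; a_0 = 1; a_1 = 8/5; a_2 = 17/35; a_3 = -40/189; a_4 = -311/2970


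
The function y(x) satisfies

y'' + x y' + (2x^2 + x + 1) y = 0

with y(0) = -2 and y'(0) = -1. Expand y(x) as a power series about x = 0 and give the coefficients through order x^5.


Ansatz: y(x) = sum_{n>=0} a_n x^n, so y'(x) = sum_{n>=1} n a_n x^(n-1) and y''(x) = sum_{n>=2} n(n-1) a_n x^(n-2).
Substitute into P(x) y'' + Q(x) y' + R(x) y = 0 with P(x) = 1, Q(x) = x, R(x) = 2x^2 + x + 1, and match powers of x.
Initial conditions: a_0 = -2, a_1 = -1.
Setting the coefficient of each power of x to zero and solving order by order (substituting the coefficients already found):
  x^0: 2 a_2 + a_0 = 0  ->  2 a_2 = -a_0 = 2  ->  a_2 = 1
  x^1: 6 a_3 + 2 a_1 + a_0 = 0  ->  6 a_3 = -2 a_1 - a_0 = 4  ->  a_3 = 2/3
  x^2: 12 a_4 + 3 a_2 + a_1 + 2 a_0 = 0  ->  12 a_4 = -3 a_2 - a_1 - 2 a_0 = 2  ->  a_4 = 1/6
  x^3: 20 a_5 + 4 a_3 + a_2 + 2 a_1 = 0  ->  20 a_5 = -4 a_3 - a_2 - 2 a_1 = -5/3  ->  a_5 = -1/12
Truncated series: y(x) = -2 - x + x^2 + (2/3) x^3 + (1/6) x^4 - (1/12) x^5 + O(x^6).

a_0 = -2; a_1 = -1; a_2 = 1; a_3 = 2/3; a_4 = 1/6; a_5 = -1/12


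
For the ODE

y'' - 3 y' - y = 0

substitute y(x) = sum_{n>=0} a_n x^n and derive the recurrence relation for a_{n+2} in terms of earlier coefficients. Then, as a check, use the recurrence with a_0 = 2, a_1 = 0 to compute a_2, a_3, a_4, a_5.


Substitute y = sum_n a_n x^n.
y''(x) has coefficient (n+2)(n+1) a_{n+2} at x^n;
-3 y'(x) has coefficient -3 (n+1) a_{n+1} at x^n;
-y(x) has coefficient -1 a_n at x^n.
Matching x^n: (n+2)(n+1) a_{n+2} - 3 (n+1) a_{n+1} - 1 a_n = 0.
Thus a_{n+2} = [3 (n+1) a_{n+1} + 1 a_n] / ((n+1)(n+2)).

Check with a_0 = 2, a_1 = 0 (apply the recurrence for n = 0, 1, 2, 3): a_0 = 2, a_1 = 0, a_2 = 1, a_3 = 1, a_4 = 5/6, a_5 = 11/20.

a_(n+2) = [3 (n+1) a_(n+1) + 1 a_n] / ((n+1)(n+2)); check: a_0 = 2, a_1 = 0, a_2 = 1, a_3 = 1, a_4 = 5/6, a_5 = 11/20


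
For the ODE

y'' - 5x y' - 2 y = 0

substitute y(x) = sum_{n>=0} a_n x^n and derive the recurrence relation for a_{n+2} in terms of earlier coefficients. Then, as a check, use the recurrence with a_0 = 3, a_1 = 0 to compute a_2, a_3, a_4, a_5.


Substitute y = sum_n a_n x^n.
y''(x) has coefficient (n+2)(n+1) a_{n+2} at x^n;
-5 x y'(x) has coefficient -5 n a_n at x^n (shift);
-2 y(x) has coefficient -2 a_n at x^n.
Matching x^n: (n+2)(n+1) a_{n+2} + (-5n - 2) a_n = 0.
Thus a_{n+2} = (5n + 2) / ((n+1)(n+2)) * a_n.

Check with a_0 = 3, a_1 = 0 (apply the recurrence for n = 0, 1, 2, 3): a_0 = 3, a_1 = 0, a_2 = 3, a_3 = 0, a_4 = 3, a_5 = 0.

a_(n+2) = (5n + 2) / ((n+1)(n+2)) * a_n; check: a_0 = 3, a_1 = 0, a_2 = 3, a_3 = 0, a_4 = 3, a_5 = 0


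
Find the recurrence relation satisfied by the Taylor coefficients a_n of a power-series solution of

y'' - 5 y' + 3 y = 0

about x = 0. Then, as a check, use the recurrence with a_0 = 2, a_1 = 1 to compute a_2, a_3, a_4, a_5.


Substitute y = sum_n a_n x^n.
y''(x) has coefficient (n+2)(n+1) a_{n+2} at x^n;
-5 y'(x) has coefficient -5 (n+1) a_{n+1} at x^n;
3 y(x) has coefficient 3 a_n at x^n.
Matching x^n: (n+2)(n+1) a_{n+2} - 5 (n+1) a_{n+1} + 3 a_n = 0.
Thus a_{n+2} = [5 (n+1) a_{n+1} - 3 a_n] / ((n+1)(n+2)).

Check with a_0 = 2, a_1 = 1 (apply the recurrence for n = 0, 1, 2, 3): a_0 = 2, a_1 = 1, a_2 = -1/2, a_3 = -4/3, a_4 = -37/24, a_5 = -161/120.

a_(n+2) = [5 (n+1) a_(n+1) - 3 a_n] / ((n+1)(n+2)); check: a_0 = 2, a_1 = 1, a_2 = -1/2, a_3 = -4/3, a_4 = -37/24, a_5 = -161/120


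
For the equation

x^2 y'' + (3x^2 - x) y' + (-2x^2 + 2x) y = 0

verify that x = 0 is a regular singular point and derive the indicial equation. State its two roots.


Divide by x^2 to reach normal form y'' + P_1(x) y' + P_2(x) y = 0 with P_1(x) = 3 - 1/x and P_2(x) = -2 + 2/x.
x = 0 is a singular point because the y'-coefficient 3 - 1/x has a pole at x = 0 and the y-coefficient -2 + 2/x has a pole at x = 0.
It is a regular singular point because x P_1(x) = p(x) = 3x - 1 and x^2 P_2(x) = q(x) = -2x^2 + 2x are polynomials, hence analytic at x = 0.
p(0) = -1,  q(0) = 0.
Indicial equation: r(r-1) + p(0) r + q(0) = 0, i.e. r^2 + (p(0) - 1) r + q(0) = 0, i.e. r^2 - 2 r = 0.
Discriminant: (-2)^2 - 4(0) = 4, so r = (2 ± 2)/2.
Solving: r_1 = 2, r_2 = 0.

indicial: r^2 - 2 r = 0; roots r_1 = 2, r_2 = 0


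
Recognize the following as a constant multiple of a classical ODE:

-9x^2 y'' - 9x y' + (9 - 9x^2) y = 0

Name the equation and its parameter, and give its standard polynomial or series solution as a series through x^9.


All three coefficients share the factor -9; dividing through by -9 gives  x^2 y'' + x y' + (x^2 - 1) y = 0.
This matches the Bessel equation x^2 y'' + x y' + (x^2 - nu^2) y = 0 with nu^2 = 1, so nu = 1; the solution bounded at x = 0 is J_1(x).
Frobenius at x = 0: indicial roots ±nu; for r = nu the recurrence k(k + 2nu) c_k = -c_{k-2} gives the standard series J_nu(x) = sum_{k>=0} (-1)^k / (k! (k+nu)!) (x/2)^(2k+nu). Evaluate the first 5 terms:
  k = 0: (-1)^0 / (0! * 1! * 2^1) x^1 = 1/(1*1*2) x^1 = (1/2) x^1
  k = 1: (-1)^1 / (1! * 2! * 2^3) x^3 = -1/(1*2*8) x^3 = (-1/16) x^3
  k = 2: (-1)^2 / (2! * 3! * 2^5) x^5 = 1/(2*6*32) x^5 = (1/384) x^5
  k = 3: (-1)^3 / (3! * 4! * 2^7) x^7 = -1/(6*24*128) x^7 = (-1/18432) x^7
  k = 4: (-1)^4 / (4! * 5! * 2^9) x^9 = 1/(24*120*512) x^9 = (1/1474560) x^9
Hence J_1(x) = x^9/1474560 - x^7/18432 + x^5/384 - x^3/16 + x/2 + ....

J_1(x); series = x^9/1474560 - x^7/18432 + x^5/384 - x^3/16 + x/2


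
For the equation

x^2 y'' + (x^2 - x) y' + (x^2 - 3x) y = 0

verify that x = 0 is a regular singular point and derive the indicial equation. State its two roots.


Divide by x^2 to reach normal form y'' + P_1(x) y' + P_2(x) y = 0 with P_1(x) = 1 - 1/x and P_2(x) = 1 - 3/x.
x = 0 is a singular point because the y'-coefficient 1 - 1/x has a pole at x = 0 and the y-coefficient 1 - 3/x has a pole at x = 0.
It is a regular singular point because x P_1(x) = p(x) = x - 1 and x^2 P_2(x) = q(x) = x^2 - 3x are polynomials, hence analytic at x = 0.
p(0) = -1,  q(0) = 0.
Indicial equation: r(r-1) + p(0) r + q(0) = 0, i.e. r^2 + (p(0) - 1) r + q(0) = 0, i.e. r^2 - 2 r = 0.
Discriminant: (-2)^2 - 4(0) = 4, so r = (2 ± 2)/2.
Solving: r_1 = 2, r_2 = 0.

indicial: r^2 - 2 r = 0; roots r_1 = 2, r_2 = 0


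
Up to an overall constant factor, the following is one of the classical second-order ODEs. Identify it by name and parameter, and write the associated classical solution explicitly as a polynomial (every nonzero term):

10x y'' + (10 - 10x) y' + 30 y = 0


All three coefficients share the factor 10; dividing through by 10 gives  x y'' + (1 - x) y' + 3 y = 0.
This matches the Laguerre equation x y'' + (1 - x) y' + n y = 0 with n = 3; the polynomial solution is L_3(x).
With y = sum_k a_k x^k, matching x^k gives (k+1)k a_{k+1} + (k+1) a_{k+1} - k a_k + n a_k = 0, i.e. (k+1)^2 a_{k+1} = (k - n) a_k = (k - 3) a_k. The right side vanishes at k = 3, so the series terminates at degree 3.
Standard normalization L_n(0) = 1 gives a_0 = 1. Work upward with a_{k+1} = (k - 3) a_k / (k+1)^2:
  a_1 = (0 - 3)(1) / 1^2 = -3/1 = -3
  a_2 = (1 - 3)(-3) / 2^2 = 6/4 = 3/2
  a_3 = (2 - 3)(3/2) / 3^2 = (-3/2)/9 = -1/6
Hence L_3(x) = -x^3/6 + 3 x^2/2 - 3 x + 1.

L_3(x); series = -x^3/6 + 3 x^2/2 - 3 x + 1


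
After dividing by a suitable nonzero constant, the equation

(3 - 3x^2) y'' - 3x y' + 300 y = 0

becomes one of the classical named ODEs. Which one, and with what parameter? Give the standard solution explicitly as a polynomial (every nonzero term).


All three coefficients share the factor 3; dividing through by 3 gives  (1 - x^2) y'' - x y' + 100 y = 0.
This matches the Chebyshev equation (1 - x^2) y'' - x y' + n^2 y = 0 (note the -x y' term, not -2x y') with n^2 = 100, so n = 10; the polynomial solution is T_10(x).
With y = sum_k a_k x^k, matching x^k gives (k+2)(k+1) a_{k+2} = (k^2 - n^2) a_k = (k - 10)(k + 10) a_k. The right side vanishes at k = 10, so the series with the parity of 10 terminates at degree 10.
Standard normalization: leading coefficient of T_n is 2^(n-1), so a_10 = 2^9 = 512. Work downward with a_k = (k+1)(k+2) a_{k+2} / ((k - 10)(k + 10)):
  a_8 = (9)(10)(512) / ((8 - 10)(8 + 10)) = 46080/(-36) = -1280
  a_6 = (7)(8)(-1280) / ((6 - 10)(6 + 10)) = -71680/(-64) = 1120
  a_4 = (5)(6)(1120) / ((4 - 10)(4 + 10)) = 33600/(-84) = -400
  a_2 = (3)(4)(-400) / ((2 - 10)(2 + 10)) = -4800/(-96) = 50
  a_0 = (1)(2)(50) / ((0 - 10)(0 + 10)) = 100/(-100) = -1
Hence T_10(x) = 512 x^10 - 1280 x^8 + 1120 x^6 - 400 x^4 + 50 x^2 - 1.

T_10(x); series = 512 x^10 - 1280 x^8 + 1120 x^6 - 400 x^4 + 50 x^2 - 1


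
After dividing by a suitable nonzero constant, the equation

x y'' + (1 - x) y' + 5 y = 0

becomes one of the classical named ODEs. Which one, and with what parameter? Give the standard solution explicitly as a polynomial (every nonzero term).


The equation is already in a standard form:  x y'' + (1 - x) y' + 5 y = 0.
This matches the Laguerre equation x y'' + (1 - x) y' + n y = 0 with n = 5; the polynomial solution is L_5(x).
With y = sum_k a_k x^k, matching x^k gives (k+1)k a_{k+1} + (k+1) a_{k+1} - k a_k + n a_k = 0, i.e. (k+1)^2 a_{k+1} = (k - n) a_k = (k - 5) a_k. The right side vanishes at k = 5, so the series terminates at degree 5.
Standard normalization L_n(0) = 1 gives a_0 = 1. Work upward with a_{k+1} = (k - 5) a_k / (k+1)^2:
  a_1 = (0 - 5)(1) / 1^2 = -5/1 = -5
  a_2 = (1 - 5)(-5) / 2^2 = 20/4 = 5
  a_3 = (2 - 5)(5) / 3^2 = -15/9 = -5/3
  a_4 = (3 - 5)(-5/3) / 4^2 = (10/3)/16 = 5/24
  a_5 = (4 - 5)(5/24) / 5^2 = (-5/24)/25 = -1/120
Hence L_5(x) = -x^5/120 + 5 x^4/24 - 5 x^3/3 + 5 x^2 - 5 x + 1.

L_5(x); series = -x^5/120 + 5 x^4/24 - 5 x^3/3 + 5 x^2 - 5 x + 1


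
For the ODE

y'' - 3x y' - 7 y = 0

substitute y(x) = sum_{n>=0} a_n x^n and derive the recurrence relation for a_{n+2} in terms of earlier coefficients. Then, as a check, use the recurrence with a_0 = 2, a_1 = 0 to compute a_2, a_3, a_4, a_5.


Substitute y = sum_n a_n x^n.
y''(x) has coefficient (n+2)(n+1) a_{n+2} at x^n;
-3 x y'(x) has coefficient -3 n a_n at x^n (shift);
-7 y(x) has coefficient -7 a_n at x^n.
Matching x^n: (n+2)(n+1) a_{n+2} + (-3n - 7) a_n = 0.
Thus a_{n+2} = (3n + 7) / ((n+1)(n+2)) * a_n.

Check with a_0 = 2, a_1 = 0 (apply the recurrence for n = 0, 1, 2, 3): a_0 = 2, a_1 = 0, a_2 = 7, a_3 = 0, a_4 = 91/12, a_5 = 0.

a_(n+2) = (3n + 7) / ((n+1)(n+2)) * a_n; check: a_0 = 2, a_1 = 0, a_2 = 7, a_3 = 0, a_4 = 91/12, a_5 = 0


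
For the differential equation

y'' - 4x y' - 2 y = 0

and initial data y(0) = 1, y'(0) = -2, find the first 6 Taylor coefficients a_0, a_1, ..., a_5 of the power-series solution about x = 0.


Ansatz: y(x) = sum_{n>=0} a_n x^n, so y'(x) = sum_{n>=1} n a_n x^(n-1) and y''(x) = sum_{n>=2} n(n-1) a_n x^(n-2).
Substitute into P(x) y'' + Q(x) y' + R(x) y = 0 with P(x) = 1, Q(x) = -4x, R(x) = -2, and match powers of x.
Initial conditions: a_0 = 1, a_1 = -2.
Setting the coefficient of each power of x to zero and solving order by order (substituting the coefficients already found):
  x^0: 2 a_2 - 2 a_0 = 0  ->  2 a_2 = 2 a_0 = 2  ->  a_2 = 1
  x^1: 6 a_3 - 6 a_1 = 0  ->  6 a_3 = 6 a_1 = -12  ->  a_3 = -2
  x^2: 12 a_4 - 10 a_2 = 0  ->  12 a_4 = 10 a_2 = 10  ->  a_4 = 5/6
  x^3: 20 a_5 - 14 a_3 = 0  ->  20 a_5 = 14 a_3 = -28  ->  a_5 = -7/5
Truncated series: y(x) = 1 - 2 x + x^2 - 2 x^3 + (5/6) x^4 - (7/5) x^5 + O(x^6).

a_0 = 1; a_1 = -2; a_2 = 1; a_3 = -2; a_4 = 5/6; a_5 = -7/5


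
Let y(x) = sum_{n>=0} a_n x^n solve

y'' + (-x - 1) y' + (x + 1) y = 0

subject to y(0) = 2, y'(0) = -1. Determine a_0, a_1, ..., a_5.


Ansatz: y(x) = sum_{n>=0} a_n x^n, so y'(x) = sum_{n>=1} n a_n x^(n-1) and y''(x) = sum_{n>=2} n(n-1) a_n x^(n-2).
Substitute into P(x) y'' + Q(x) y' + R(x) y = 0 with P(x) = 1, Q(x) = -x - 1, R(x) = x + 1, and match powers of x.
Initial conditions: a_0 = 2, a_1 = -1.
Setting the coefficient of each power of x to zero and solving order by order (substituting the coefficients already found):
  x^0: 2 a_2 - a_1 + a_0 = 0  ->  2 a_2 = a_1 - a_0 = -3  ->  a_2 = -3/2
  x^1: 6 a_3 - 2 a_2 + a_0 = 0  ->  6 a_3 = 2 a_2 - a_0 = -5  ->  a_3 = -5/6
  x^2: 12 a_4 - 3 a_3 - a_2 + a_1 = 0  ->  12 a_4 = 3 a_3 + a_2 - a_1 = -3  ->  a_4 = -1/4
  x^3: 20 a_5 - 4 a_4 - 2 a_3 + a_2 = 0  ->  20 a_5 = 4 a_4 + 2 a_3 - a_2 = -7/6  ->  a_5 = -7/120
Truncated series: y(x) = 2 - x - (3/2) x^2 - (5/6) x^3 - (1/4) x^4 - (7/120) x^5 + O(x^6).

a_0 = 2; a_1 = -1; a_2 = -3/2; a_3 = -5/6; a_4 = -1/4; a_5 = -7/120


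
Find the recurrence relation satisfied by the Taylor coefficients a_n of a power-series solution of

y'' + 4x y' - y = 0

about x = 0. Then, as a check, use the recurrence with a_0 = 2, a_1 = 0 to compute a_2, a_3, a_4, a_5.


Substitute y = sum_n a_n x^n.
y''(x) has coefficient (n+2)(n+1) a_{n+2} at x^n;
4 x y'(x) has coefficient 4 n a_n at x^n (shift);
-y(x) has coefficient -1 a_n at x^n.
Matching x^n: (n+2)(n+1) a_{n+2} + (4n - 1) a_n = 0.
Thus a_{n+2} = (-4n + 1) / ((n+1)(n+2)) * a_n.

Check with a_0 = 2, a_1 = 0 (apply the recurrence for n = 0, 1, 2, 3): a_0 = 2, a_1 = 0, a_2 = 1, a_3 = 0, a_4 = -7/12, a_5 = 0.

a_(n+2) = (-4n + 1) / ((n+1)(n+2)) * a_n; check: a_0 = 2, a_1 = 0, a_2 = 1, a_3 = 0, a_4 = -7/12, a_5 = 0


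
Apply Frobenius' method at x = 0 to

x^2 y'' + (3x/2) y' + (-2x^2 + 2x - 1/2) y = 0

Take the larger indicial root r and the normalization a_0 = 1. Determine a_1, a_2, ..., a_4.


Write in Frobenius form y'' + (p(x)/x) y' + (q(x)/x^2) y = 0:
  p(x) = 3/2,  q(x) = -2x^2 + 2x - 1/2.
Indicial equation: r(r-1) + (3/2) r + (-1/2) = 0 -> roots r_1 = 1/2, r_2 = -1.
Take r = r_1 = 1/2. Let y(x) = x^r sum_{n>=0} a_n x^n with a_0 = 1.
Substitute y = x^r sum a_n x^n and match x^{r+n}. The recurrence is
  D(n) a_n + 2 a_{n-1} - 2 a_{n-2} = 0,  where D(n) = (r+n)(r+n-1) + (3/2)(r+n) + (-1/2).
  a_n = [-2 a_{n-1} + 2 a_{n-2}] / D(n).
Since the indicial polynomial factors as (r - r_1)(r - r_2), D(n) = (r_1 + n - r_1)(r_1 + n - r_2) = n(n + 3/2).
Evaluating step by step (a_0 = 1):
  n = 1: D(1) = 1(1 + 3/2) = 5/2; numerator = -2(1) = -2; a_1 = (-2)/(5/2) = -4/5
  n = 2: D(2) = 2(2 + 3/2) = 7; numerator = -2(-4/5) + 2(1) = 18/5; a_2 = (18/5)/(7) = 18/35
  n = 3: D(3) = 3(3 + 3/2) = 27/2; numerator = -2(18/35) + 2(-4/5) = -92/35; a_3 = (-92/35)/(27/2) = -184/945
  n = 4: D(4) = 4(4 + 3/2) = 22; numerator = -2(-184/945) + 2(18/35) = 268/189; a_4 = (268/189)/(22) = 134/2079

r = 1/2; a_0 = 1; a_1 = -4/5; a_2 = 18/35; a_3 = -184/945; a_4 = 134/2079


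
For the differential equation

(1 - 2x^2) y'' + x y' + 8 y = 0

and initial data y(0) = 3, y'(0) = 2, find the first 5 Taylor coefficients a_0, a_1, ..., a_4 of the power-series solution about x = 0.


Ansatz: y(x) = sum_{n>=0} a_n x^n, so y'(x) = sum_{n>=1} n a_n x^(n-1) and y''(x) = sum_{n>=2} n(n-1) a_n x^(n-2).
Substitute into P(x) y'' + Q(x) y' + R(x) y = 0 with P(x) = 1 - 2x^2, Q(x) = x, R(x) = 8, and match powers of x.
Initial conditions: a_0 = 3, a_1 = 2.
Setting the coefficient of each power of x to zero and solving order by order (substituting the coefficients already found):
  x^0: 2 a_2 + 8 a_0 = 0  ->  2 a_2 = -8 a_0 = -24  ->  a_2 = -12
  x^1: 6 a_3 + 9 a_1 = 0  ->  6 a_3 = -9 a_1 = -18  ->  a_3 = -3
  x^2: 12 a_4 + 6 a_2 = 0  ->  12 a_4 = -6 a_2 = 72  ->  a_4 = 6
Truncated series: y(x) = 3 + 2 x - 12 x^2 - 3 x^3 + 6 x^4 + O(x^5).

a_0 = 3; a_1 = 2; a_2 = -12; a_3 = -3; a_4 = 6


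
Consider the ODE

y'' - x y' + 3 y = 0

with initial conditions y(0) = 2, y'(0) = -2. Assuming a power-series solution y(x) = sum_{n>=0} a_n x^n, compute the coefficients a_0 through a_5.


Ansatz: y(x) = sum_{n>=0} a_n x^n, so y'(x) = sum_{n>=1} n a_n x^(n-1) and y''(x) = sum_{n>=2} n(n-1) a_n x^(n-2).
Substitute into P(x) y'' + Q(x) y' + R(x) y = 0 with P(x) = 1, Q(x) = -x, R(x) = 3, and match powers of x.
Initial conditions: a_0 = 2, a_1 = -2.
Setting the coefficient of each power of x to zero and solving order by order (substituting the coefficients already found):
  x^0: 2 a_2 + 3 a_0 = 0  ->  2 a_2 = -3 a_0 = -6  ->  a_2 = -3
  x^1: 6 a_3 + 2 a_1 = 0  ->  6 a_3 = -2 a_1 = 4  ->  a_3 = 2/3
  x^2: 12 a_4 + a_2 = 0  ->  12 a_4 = -a_2 = 3  ->  a_4 = 1/4
  x^3: 20 a_5 = 0  ->  a_5 = 0
Truncated series: y(x) = 2 - 2 x - 3 x^2 + (2/3) x^3 + (1/4) x^4 + O(x^6).

a_0 = 2; a_1 = -2; a_2 = -3; a_3 = 2/3; a_4 = 1/4; a_5 = 0


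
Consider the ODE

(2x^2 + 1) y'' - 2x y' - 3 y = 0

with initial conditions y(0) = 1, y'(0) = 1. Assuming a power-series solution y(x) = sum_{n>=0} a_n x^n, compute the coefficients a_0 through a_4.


Ansatz: y(x) = sum_{n>=0} a_n x^n, so y'(x) = sum_{n>=1} n a_n x^(n-1) and y''(x) = sum_{n>=2} n(n-1) a_n x^(n-2).
Substitute into P(x) y'' + Q(x) y' + R(x) y = 0 with P(x) = 2x^2 + 1, Q(x) = -2x, R(x) = -3, and match powers of x.
Initial conditions: a_0 = 1, a_1 = 1.
Setting the coefficient of each power of x to zero and solving order by order (substituting the coefficients already found):
  x^0: 2 a_2 - 3 a_0 = 0  ->  2 a_2 = 3 a_0 = 3  ->  a_2 = 3/2
  x^1: 6 a_3 - 5 a_1 = 0  ->  6 a_3 = 5 a_1 = 5  ->  a_3 = 5/6
  x^2: 12 a_4 - 3 a_2 = 0  ->  12 a_4 = 3 a_2 = 9/2  ->  a_4 = 3/8
Truncated series: y(x) = 1 + x + (3/2) x^2 + (5/6) x^3 + (3/8) x^4 + O(x^5).

a_0 = 1; a_1 = 1; a_2 = 3/2; a_3 = 5/6; a_4 = 3/8


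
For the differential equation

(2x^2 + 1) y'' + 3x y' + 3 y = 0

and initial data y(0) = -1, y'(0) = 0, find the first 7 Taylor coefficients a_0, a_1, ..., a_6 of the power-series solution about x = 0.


Ansatz: y(x) = sum_{n>=0} a_n x^n, so y'(x) = sum_{n>=1} n a_n x^(n-1) and y''(x) = sum_{n>=2} n(n-1) a_n x^(n-2).
Substitute into P(x) y'' + Q(x) y' + R(x) y = 0 with P(x) = 2x^2 + 1, Q(x) = 3x, R(x) = 3, and match powers of x.
Initial conditions: a_0 = -1, a_1 = 0.
Setting the coefficient of each power of x to zero and solving order by order (substituting the coefficients already found):
  x^0: 2 a_2 + 3 a_0 = 0  ->  2 a_2 = -3 a_0 = 3  ->  a_2 = 3/2
  x^1: 6 a_3 + 6 a_1 = 0  ->  6 a_3 = -6 a_1 = 0  ->  a_3 = 0
  x^2: 12 a_4 + 13 a_2 = 0  ->  12 a_4 = -13 a_2 = -39/2  ->  a_4 = -13/8
  x^3: 20 a_5 + 24 a_3 = 0  ->  20 a_5 = -24 a_3 = 0  ->  a_5 = 0
  x^4: 30 a_6 + 39 a_4 = 0  ->  30 a_6 = -39 a_4 = 507/8  ->  a_6 = 169/80
Truncated series: y(x) = -1 + (3/2) x^2 - (13/8) x^4 + (169/80) x^6 + O(x^7).

a_0 = -1; a_1 = 0; a_2 = 3/2; a_3 = 0; a_4 = -13/8; a_5 = 0; a_6 = 169/80


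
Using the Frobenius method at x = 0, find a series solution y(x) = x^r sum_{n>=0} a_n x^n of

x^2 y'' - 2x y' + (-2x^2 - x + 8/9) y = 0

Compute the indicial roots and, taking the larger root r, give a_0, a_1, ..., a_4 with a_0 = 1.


Write in Frobenius form y'' + (p(x)/x) y' + (q(x)/x^2) y = 0:
  p(x) = -2,  q(x) = -2x^2 - x + 8/9.
Indicial equation: r(r-1) + (-2) r + (8/9) = 0 -> roots r_1 = 8/3, r_2 = 1/3.
Take r = r_1 = 8/3. Let y(x) = x^r sum_{n>=0} a_n x^n with a_0 = 1.
Substitute y = x^r sum a_n x^n and match x^{r+n}. The recurrence is
  D(n) a_n - 1 a_{n-1} - 2 a_{n-2} = 0,  where D(n) = (r+n)(r+n-1) + (-2)(r+n) + (8/9).
  a_n = [1 a_{n-1} + 2 a_{n-2}] / D(n).
Since the indicial polynomial factors as (r - r_1)(r - r_2), D(n) = (r_1 + n - r_1)(r_1 + n - r_2) = n(n + 7/3).
Evaluating step by step (a_0 = 1):
  n = 1: D(1) = 1(1 + 7/3) = 10/3; numerator = 1(1) = 1; a_1 = (1)/(10/3) = 3/10
  n = 2: D(2) = 2(2 + 7/3) = 26/3; numerator = 1(3/10) + 2(1) = 23/10; a_2 = (23/10)/(26/3) = 69/260
  n = 3: D(3) = 3(3 + 7/3) = 16; numerator = 1(69/260) + 2(3/10) = 45/52; a_3 = (45/52)/(16) = 45/832
  n = 4: D(4) = 4(4 + 7/3) = 76/3; numerator = 1(45/832) + 2(69/260) = 2433/4160; a_4 = (2433/4160)/(76/3) = 7299/316160

r = 8/3; a_0 = 1; a_1 = 3/10; a_2 = 69/260; a_3 = 45/832; a_4 = 7299/316160


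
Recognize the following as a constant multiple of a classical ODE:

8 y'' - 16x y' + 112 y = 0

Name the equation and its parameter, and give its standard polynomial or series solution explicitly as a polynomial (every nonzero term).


All three coefficients share the factor 8; dividing through by 8 gives  y'' - 2x y' + 14 y = 0.
This matches the Hermite equation y'' - 2x y' + 2n y = 0 with 2n = 14, so n = 7; the polynomial solution is H_7(x).
With y = sum_k a_k x^k, matching x^k gives (k+2)(k+1) a_{k+2} = 2(k - n) a_k = 2(k - 7) a_k. The right side vanishes at k = 7, so the series with the parity of 7 terminates at degree 7.
Standard normalization: leading coefficient of H_n is 2^n, so a_7 = 2^7 = 128. Work downward with a_k = (k+1)(k+2) a_{k+2} / (2(k - n)):
  a_5 = (6)(7)(128) / (2(5 - 7)) = 5376/(-4) = -1344
  a_3 = (4)(5)(-1344) / (2(3 - 7)) = -26880/(-8) = 3360
  a_1 = (2)(3)(3360) / (2(1 - 7)) = 20160/(-12) = -1680
Hence H_7(x) = 128 x^7 - 1344 x^5 + 3360 x^3 - 1680 x.

H_7(x); series = 128 x^7 - 1344 x^5 + 3360 x^3 - 1680 x
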